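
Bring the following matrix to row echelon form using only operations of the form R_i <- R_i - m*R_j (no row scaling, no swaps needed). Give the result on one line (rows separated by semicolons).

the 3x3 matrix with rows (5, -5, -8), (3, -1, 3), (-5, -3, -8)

Forward elimination:
R2 <- R2 - (3/5)*R1:  [    0     2  39/5 ]
R3 <- R3 - (-1)*R1:  [   0   -8  -16 ]
R3 <- R3 - (-4)*R2:  [    0     0  76/5 ]
Row echelon form:
[ 5  -5    -8 ]
[ 0   2  39/5 ]
[ 0   0  76/5 ]

REF = [5 -5 -8; 0 2 39/5; 0 0 76/5]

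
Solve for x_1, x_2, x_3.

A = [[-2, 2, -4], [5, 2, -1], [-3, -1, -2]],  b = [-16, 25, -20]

Forward elimination on [A|b]:
R2 <- R2 - (-5/2)*R1:  [   0    7  -11  -15 ]
R3 <- R3 - (3/2)*R1:  [  0  -4   4   4 ]
R3 <- R3 - (-4/7)*R2:  [     0      0  -16/7  -32/7 ]
Row echelon form:
[ -2  2     -4  |    -16 ]
[  0  7    -11  |    -15 ]
[  0  0  -16/7  |  -32/7 ]
Back-substitution:
x_3 = (-32/7) / (-16/7) = 2
x_2 = (-15 - (-11)*(2)) / 7 = 1
x_1 = (-16 - (2)*(1) - (-4)*(2)) / -2 = 5

(5, 1, 2)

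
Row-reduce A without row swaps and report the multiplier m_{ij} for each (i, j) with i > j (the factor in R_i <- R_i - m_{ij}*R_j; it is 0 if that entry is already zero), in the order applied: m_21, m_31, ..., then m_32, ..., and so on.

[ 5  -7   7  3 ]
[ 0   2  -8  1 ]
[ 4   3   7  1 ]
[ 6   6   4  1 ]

multipliers: 0, 4/5, 6/5, 43/10, 36/5, 266/179

Forward elimination:
R2: entry in column 1 is already 0 -> m_{21} = 0 (no row operation needed)
R3 <- R3 - (4/5)*R1:  [    0  43/5   7/5  -7/5 ]
R4 <- R4 - (6/5)*R1:  [     0   72/5  -22/5  -13/5 ]
R3 <- R3 - (43/10)*R2:  [      0       0   179/5  -57/10 ]
R4 <- R4 - (36/5)*R2:  [     0      0  266/5  -49/5 ]
R4 <- R4 - (266/179)*R3:  [        0         0         0  -238/179 ]
Multipliers (in order of application): m_{21} = 0, m_{31} = 4/5, m_{41} = 6/5, m_{32} = 43/10, m_{42} = 36/5, m_{43} = 266/179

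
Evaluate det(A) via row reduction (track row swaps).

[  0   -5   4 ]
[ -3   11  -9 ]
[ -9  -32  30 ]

det(A) = -75

Forward elimination:
R1 <-> R2   (pivot in column 1 was zero)
[ -3   11  -9 ]
[  0   -5   4 ]
[ -9  -32  30 ]
R3 <- R3 - (3)*R1:  [   0  -65   57 ]
R3 <- R3 - (13)*R2:  [ 0  0  5 ]
Upper-triangular form:
[ -3  11  -9 ]
[  0  -5   4 ]
[  0   0   5 ]
det(A) = (-1)^1 * (-3) * (-5) * (5) = -75  (1 row swap -> sign -1)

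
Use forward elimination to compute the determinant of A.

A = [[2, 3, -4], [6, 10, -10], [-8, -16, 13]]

det(A) = 10

Forward elimination:
R2 <- R2 - (3)*R1:  [ 0  1  2 ]
R3 <- R3 - (-4)*R1:  [  0  -4  -3 ]
R3 <- R3 - (-4)*R2:  [ 0  0  5 ]
Upper-triangular form:
[ 2  3  -4 ]
[ 0  1   2 ]
[ 0  0   5 ]
det(A) = (-1)^0 * (2) * (1) * (5) = 10  (0 row swaps -> sign +1)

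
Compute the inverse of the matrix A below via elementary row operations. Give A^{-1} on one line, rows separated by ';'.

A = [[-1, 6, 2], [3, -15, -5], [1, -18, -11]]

inverse = [5 2 0; 28/15 3/5 1/15; -13/5 -4/5 -1/5]

Gauss-Jordan on [A | I]:
R1 <- (1/-1)*R1:  [  1  -6  -2  |  -1   0   0 ]
R2 <- R2 - (3)*R1:  [ 0  3  1  |  3  1  0 ]
R3 <- R3 - (1)*R1:  [   0  -12   -9  |    1    0    1 ]
R2 <- (1/3)*R2:  [   0    1  1/3  |    1  1/3    0 ]
R1 <- R1 - (-6)*R2:  [ 1  0  0  |  5  2  0 ]
R3 <- R3 - (-12)*R2:  [  0   0  -5  |  13   4   1 ]
R3 <- (1/-5)*R3:  [     0      0      1  |  -13/5   -4/5   -1/5 ]
R2 <- R2 - (1/3)*R3:  [     0      1      0  |  28/15    3/5   1/15 ]
Right block of [I | A^{-1}] is the inverse:
[     5     2     0 ]
[ 28/15   3/5  1/15 ]
[ -13/5  -4/5  -1/5 ]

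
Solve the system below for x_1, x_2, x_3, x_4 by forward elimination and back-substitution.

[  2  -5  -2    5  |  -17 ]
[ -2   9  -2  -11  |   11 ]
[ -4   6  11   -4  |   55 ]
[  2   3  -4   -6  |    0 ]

(4, 2, 5, -1)

Forward elimination on [A|b]:
R2 <- R2 - (-1)*R1:  [  0   4  -4  -6  -6 ]
R3 <- R3 - (-2)*R1:  [  0  -4   7   6  21 ]
R4 <- R4 - (1)*R1:  [   0    8   -2  -11   17 ]
R3 <- R3 - (-1)*R2:  [  0   0   3   0  15 ]
R4 <- R4 - (2)*R2:  [  0   0   6   1  29 ]
R4 <- R4 - (2)*R3:  [  0   0   0   1  -1 ]
Row echelon form:
[ 2  -5  -2   5  |  -17 ]
[ 0   4  -4  -6  |   -6 ]
[ 0   0   3   0  |   15 ]
[ 0   0   0   1  |   -1 ]
Back-substitution:
x_4 = (-1) / 1 = -1
x_3 = (15) / 3 = 5
x_2 = (-6 - (-4)*(5) - (-6)*(-1)) / 4 = 2
x_1 = (-17 - (-5)*(2) - (-2)*(5) - (5)*(-1)) / 2 = 4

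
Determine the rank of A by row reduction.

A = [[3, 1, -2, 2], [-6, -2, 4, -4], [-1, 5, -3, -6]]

Row reduction:
R2 <- R2 - (-2)*R1:  [ 0  0  0  0 ]
R3 <- R3 - (-1/3)*R1:  [     0   16/3  -11/3  -16/3 ]
R2 <-> R3   (pivot in column 2 was zero)
[ 3     1     -2      2 ]
[ 0  16/3  -11/3  -16/3 ]
[ 0     0      0      0 ]
Row echelon form:
[ 3     1     -2      2 ]
[ 0  16/3  -11/3  -16/3 ]
[ 0     0      0      0 ]
Nonzero rows / pivot columns: 2

rank(A) = 2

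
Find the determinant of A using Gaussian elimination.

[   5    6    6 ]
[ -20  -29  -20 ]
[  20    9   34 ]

det(A) = 50

Forward elimination:
R2 <- R2 - (-4)*R1:  [  0  -5   4 ]
R3 <- R3 - (4)*R1:  [   0  -15   10 ]
R3 <- R3 - (3)*R2:  [  0   0  -2 ]
Upper-triangular form:
[ 5   6   6 ]
[ 0  -5   4 ]
[ 0   0  -2 ]
det(A) = (-1)^0 * (5) * (-5) * (-2) = 50  (0 row swaps -> sign +1)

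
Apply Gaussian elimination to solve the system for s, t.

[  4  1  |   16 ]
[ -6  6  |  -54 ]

Forward elimination on [A|b]:
R2 <- R2 - (-3/2)*R1:  [    0  15/2   -30 ]
Row echelon form:
[ 4     1  |   16 ]
[ 0  15/2  |  -30 ]
Back-substitution:
t = (-30) / (15/2) = -4
s = (16 - (1)*(-4)) / 4 = 5

(5, -4)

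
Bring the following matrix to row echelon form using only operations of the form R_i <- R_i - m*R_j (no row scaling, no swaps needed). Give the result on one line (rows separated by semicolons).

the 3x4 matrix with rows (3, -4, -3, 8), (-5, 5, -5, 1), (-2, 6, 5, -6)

Forward elimination:
R2 <- R2 - (-5/3)*R1:  [    0  -5/3   -10  43/3 ]
R3 <- R3 - (-2/3)*R1:  [    0  10/3     3  -2/3 ]
R3 <- R3 - (-2)*R2:  [   0    0  -17   28 ]
Row echelon form:
[ 3    -4   -3     8 ]
[ 0  -5/3  -10  43/3 ]
[ 0     0  -17    28 ]

REF = [3 -4 -3 8; 0 -5/3 -10 43/3; 0 0 -17 28]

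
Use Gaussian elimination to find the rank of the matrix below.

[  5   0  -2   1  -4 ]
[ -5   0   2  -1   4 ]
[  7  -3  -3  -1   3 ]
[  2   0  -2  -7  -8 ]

Row reduction:
R2 <- R2 - (-1)*R1:  [ 0  0  0  0  0 ]
R3 <- R3 - (7/5)*R1:  [     0     -3   -1/5  -12/5   43/5 ]
R4 <- R4 - (2/5)*R1:  [     0      0   -6/5  -37/5  -32/5 ]
R2 <-> R3   (pivot in column 2 was zero)
[ 5   0    -2      1     -4 ]
[ 0  -3  -1/5  -12/5   43/5 ]
[ 0   0     0      0      0 ]
[ 0   0  -6/5  -37/5  -32/5 ]
R3 <-> R4   (pivot in column 3 was zero)
[ 5   0    -2      1     -4 ]
[ 0  -3  -1/5  -12/5   43/5 ]
[ 0   0  -6/5  -37/5  -32/5 ]
[ 0   0     0      0      0 ]
Row echelon form:
[ 5   0    -2      1     -4 ]
[ 0  -3  -1/5  -12/5   43/5 ]
[ 0   0  -6/5  -37/5  -32/5 ]
[ 0   0     0      0      0 ]
Nonzero rows / pivot columns: 3

rank(A) = 3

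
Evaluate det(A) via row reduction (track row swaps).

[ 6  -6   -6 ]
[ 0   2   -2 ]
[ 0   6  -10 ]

det(A) = -48

Forward elimination:
R3 <- R3 - (3)*R2:  [  0   0  -4 ]
Upper-triangular form:
[ 6  -6  -6 ]
[ 0   2  -2 ]
[ 0   0  -4 ]
det(A) = (-1)^0 * (6) * (2) * (-4) = -48  (0 row swaps -> sign +1)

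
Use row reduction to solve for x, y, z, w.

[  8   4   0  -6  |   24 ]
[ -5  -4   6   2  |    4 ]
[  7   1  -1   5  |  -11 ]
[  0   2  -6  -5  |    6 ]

Forward elimination on [A|b]:
R2 <- R2 - (-5/8)*R1:  [    0  -3/2     6  -7/4    19 ]
R3 <- R3 - (7/8)*R1:  [    0  -5/2    -1  41/4   -32 ]
R3 <- R3 - (5/3)*R2:  [      0       0     -11    79/6  -191/3 ]
R4 <- R4 - (-4/3)*R2:  [     0      0      2  -22/3   94/3 ]
R4 <- R4 - (-2/11)*R3:  [       0        0        0  -163/33   652/33 ]
Row echelon form:
[ 8     4    0       -6  |      24 ]
[ 0  -3/2    6     -7/4  |      19 ]
[ 0     0  -11     79/6  |  -191/3 ]
[ 0     0    0  -163/33  |  652/33 ]
Back-substitution:
w = (652/33) / (-163/33) = -4
z = (-191/3 - (79/6)*(-4)) / -11 = 1
y = (19 - (6)*(1) - (-7/4)*(-4)) / (-3/2) = -4
x = (24 - (4)*(-4) - (-6)*(-4)) / 8 = 2

(2, -4, 1, -4)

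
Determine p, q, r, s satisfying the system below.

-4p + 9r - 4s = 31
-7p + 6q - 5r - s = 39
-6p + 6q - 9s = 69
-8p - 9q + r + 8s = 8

Forward elimination on [A|b]:
R2 <- R2 - (7/4)*R1:  [     0      6  -83/4      6  -61/4 ]
R3 <- R3 - (3/2)*R1:  [     0      6  -27/2     -3   45/2 ]
R4 <- R4 - (2)*R1:  [   0   -9  -17   16  -54 ]
R3 <- R3 - (1)*R2:  [     0      0   29/4     -9  151/4 ]
R4 <- R4 - (-3/2)*R2:  [      0       0  -385/8      25  -615/8 ]
R4 <- R4 - (-385/58)*R3:  [        0         0         0  -2015/58  10075/58 ]
Row echelon form:
[ -4  0      9        -4  |        31 ]
[  0  6  -83/4         6  |     -61/4 ]
[  0  0   29/4        -9  |     151/4 ]
[  0  0      0  -2015/58  |  10075/58 ]
Back-substitution:
s = (10075/58) / (-2015/58) = -5
r = (151/4 - (-9)*(-5)) / (29/4) = -1
q = (-61/4 - (-83/4)*(-1) - (6)*(-5)) / 6 = -1
p = (31 - (9)*(-1) - (-4)*(-5)) / -4 = -5

(-5, -1, -1, -5)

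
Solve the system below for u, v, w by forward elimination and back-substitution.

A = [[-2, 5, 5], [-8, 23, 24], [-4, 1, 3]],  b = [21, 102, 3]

Forward elimination on [A|b]:
R2 <- R2 - (4)*R1:  [  0   3   4  18 ]
R3 <- R3 - (2)*R1:  [   0   -9   -7  -39 ]
R3 <- R3 - (-3)*R2:  [  0   0   5  15 ]
Row echelon form:
[ -2  5  5  |  21 ]
[  0  3  4  |  18 ]
[  0  0  5  |  15 ]
Back-substitution:
w = (15) / 5 = 3
v = (18 - (4)*(3)) / 3 = 2
u = (21 - (5)*(2) - (5)*(3)) / -2 = 2

(2, 2, 3)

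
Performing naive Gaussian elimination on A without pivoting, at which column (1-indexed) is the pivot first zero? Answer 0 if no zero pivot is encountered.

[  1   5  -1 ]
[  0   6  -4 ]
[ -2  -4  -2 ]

Naive forward elimination:
R3 <- R3 - (-2)*R1:  [  0   6  -4 ]
R3 <- R3 - (1)*R2:  [ 0  0  0 ]
Matrix at this point:
[ 1  5  -1 ]
[ 0  6  -4 ]
[ 0  0   0 ]
Pivot entry (3,3) in the last row is zero and there are no rows below to swap with -> zero pivot in column 3 (A is singular).

first zero-pivot column = 3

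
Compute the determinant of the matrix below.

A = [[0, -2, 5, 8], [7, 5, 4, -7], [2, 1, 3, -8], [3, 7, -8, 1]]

det(A) = 520

Forward elimination:
R1 <-> R2   (pivot in column 1 was zero)
[ 7   5   4  -7 ]
[ 0  -2   5   8 ]
[ 2   1   3  -8 ]
[ 3   7  -8   1 ]
R3 <- R3 - (2/7)*R1:  [    0  -3/7  13/7    -6 ]
R4 <- R4 - (3/7)*R1:  [     0   34/7  -68/7      4 ]
R3 <- R3 - (3/14)*R2:  [     0      0  11/14  -54/7 ]
R4 <- R4 - (-17/7)*R2:  [     0      0   17/7  164/7 ]
R4 <- R4 - (34/11)*R3:  [      0       0       0  520/11 ]
Upper-triangular form:
[ 7   5      4      -7 ]
[ 0  -2      5       8 ]
[ 0   0  11/14   -54/7 ]
[ 0   0      0  520/11 ]
det(A) = (-1)^1 * (7) * (-2) * (11/14) * (520/11) = 520  (1 row swap -> sign -1)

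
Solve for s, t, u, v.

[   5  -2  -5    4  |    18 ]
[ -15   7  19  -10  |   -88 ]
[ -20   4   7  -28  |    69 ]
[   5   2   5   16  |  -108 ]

Forward elimination on [A|b]:
R2 <- R2 - (-3)*R1:  [   0    1    4    2  -34 ]
R3 <- R3 - (-4)*R1:  [   0   -4  -13  -12  141 ]
R4 <- R4 - (1)*R1:  [    0     4    10    12  -126 ]
R3 <- R3 - (-4)*R2:  [  0   0   3  -4   5 ]
R4 <- R4 - (4)*R2:  [  0   0  -6   4  10 ]
R4 <- R4 - (-2)*R3:  [  0   0   0  -4  20 ]
Row echelon form:
[ 5  -2  -5   4  |   18 ]
[ 0   1   4   2  |  -34 ]
[ 0   0   3  -4  |    5 ]
[ 0   0   0  -4  |   20 ]
Back-substitution:
v = (20) / -4 = -5
u = (5 - (-4)*(-5)) / 3 = -5
t = (-34 - (4)*(-5) - (2)*(-5)) / 1 = -4
s = (18 - (-2)*(-4) - (-5)*(-5) - (4)*(-5)) / 5 = 1

(1, -4, -5, -5)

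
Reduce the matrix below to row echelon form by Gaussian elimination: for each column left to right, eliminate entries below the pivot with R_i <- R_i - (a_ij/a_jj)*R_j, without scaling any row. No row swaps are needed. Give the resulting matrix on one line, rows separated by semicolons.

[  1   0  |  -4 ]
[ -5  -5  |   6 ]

Forward elimination:
R2 <- R2 - (-5)*R1:  [   0   -5  -14 ]
Row echelon form:
[ 1   0  |   -4 ]
[ 0  -5  |  -14 ]

REF = [1 0 -4; 0 -5 -14]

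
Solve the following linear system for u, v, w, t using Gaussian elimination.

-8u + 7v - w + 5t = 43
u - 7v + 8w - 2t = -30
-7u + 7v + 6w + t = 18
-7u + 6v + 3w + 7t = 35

(-3, 1, -2, 2)

Forward elimination on [A|b]:
R2 <- R2 - (-1/8)*R1:  [      0   -49/8    63/8   -11/8  -197/8 ]
R3 <- R3 - (7/8)*R1:  [      0     7/8    55/8   -27/8  -157/8 ]
R4 <- R4 - (7/8)*R1:  [     0   -1/8   31/8   21/8  -21/8 ]
R3 <- R3 - (-1/7)*R2:  [      0       0       8   -25/7  -162/7 ]
R4 <- R4 - (1/49)*R2:  [       0        0     26/7   130/49  -104/49 ]
R4 <- R4 - (13/28)*R3:  [       0        0        0  845/196   845/98 ]
Row echelon form:
[ -8      7    -1        5  |      43 ]
[  0  -49/8  63/8    -11/8  |  -197/8 ]
[  0      0     8    -25/7  |  -162/7 ]
[  0      0     0  845/196  |  845/98 ]
Back-substitution:
t = (845/98) / (845/196) = 2
w = (-162/7 - (-25/7)*(2)) / 8 = -2
v = (-197/8 - (63/8)*(-2) - (-11/8)*(2)) / (-49/8) = 1
u = (43 - (7)*(1) - (-1)*(-2) - (5)*(2)) / -8 = -3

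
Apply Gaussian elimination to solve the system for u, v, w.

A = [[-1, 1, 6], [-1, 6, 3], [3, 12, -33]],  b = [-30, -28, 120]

Forward elimination on [A|b]:
R2 <- R2 - (1)*R1:  [  0   5  -3   2 ]
R3 <- R3 - (-3)*R1:  [   0   15  -15   30 ]
R3 <- R3 - (3)*R2:  [  0   0  -6  24 ]
Row echelon form:
[ -1  1   6  |  -30 ]
[  0  5  -3  |    2 ]
[  0  0  -6  |   24 ]
Back-substitution:
w = (24) / -6 = -4
v = (2 - (-3)*(-4)) / 5 = -2
u = (-30 - (1)*(-2) - (6)*(-4)) / -1 = 4

(4, -2, -4)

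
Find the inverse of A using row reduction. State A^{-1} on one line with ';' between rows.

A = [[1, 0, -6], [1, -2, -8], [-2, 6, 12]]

inverse = [2 -3 -1; 1/3 0 1/6; 1/6 -1/2 -1/6]

Gauss-Jordan on [A | I]:
R2 <- R2 - (1)*R1:  [  0  -2  -2  |  -1   1   0 ]
R3 <- R3 - (-2)*R1:  [ 0  6  0  |  2  0  1 ]
R2 <- (1/-2)*R2:  [    0     1     1  |   1/2  -1/2     0 ]
R3 <- R3 - (6)*R2:  [  0   0  -6  |  -1   3   1 ]
R3 <- (1/-6)*R3:  [    0     0     1  |   1/6  -1/2  -1/6 ]
R1 <- R1 - (-6)*R3:  [  1   0   0  |   2  -3  -1 ]
R2 <- R2 - (1)*R3:  [   0    1    0  |  1/3    0  1/6 ]
Right block of [I | A^{-1}] is the inverse:
[   2    -3    -1 ]
[ 1/3     0   1/6 ]
[ 1/6  -1/2  -1/6 ]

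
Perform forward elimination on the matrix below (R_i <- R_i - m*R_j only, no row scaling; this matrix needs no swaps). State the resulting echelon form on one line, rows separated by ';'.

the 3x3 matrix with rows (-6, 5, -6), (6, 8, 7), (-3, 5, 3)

Forward elimination:
R2 <- R2 - (-1)*R1:  [  0  13   1 ]
R3 <- R3 - (1/2)*R1:  [   0  5/2    6 ]
R3 <- R3 - (5/26)*R2:  [      0       0  151/26 ]
Row echelon form:
[ -6   5      -6 ]
[  0  13       1 ]
[  0   0  151/26 ]

REF = [-6 5 -6; 0 13 1; 0 0 151/26]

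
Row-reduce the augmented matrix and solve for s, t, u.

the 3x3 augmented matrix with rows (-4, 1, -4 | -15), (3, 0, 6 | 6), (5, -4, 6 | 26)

(4, -3, -1)

Forward elimination on [A|b]:
R2 <- R2 - (-3/4)*R1:  [     0    3/4      3  -21/4 ]
R3 <- R3 - (-5/4)*R1:  [     0  -11/4      1   29/4 ]
R3 <- R3 - (-11/3)*R2:  [   0    0   12  -12 ]
Row echelon form:
[ -4    1  -4  |    -15 ]
[  0  3/4   3  |  -21/4 ]
[  0    0  12  |    -12 ]
Back-substitution:
u = (-12) / 12 = -1
t = (-21/4 - (3)*(-1)) / (3/4) = -3
s = (-15 - (1)*(-3) - (-4)*(-1)) / -4 = 4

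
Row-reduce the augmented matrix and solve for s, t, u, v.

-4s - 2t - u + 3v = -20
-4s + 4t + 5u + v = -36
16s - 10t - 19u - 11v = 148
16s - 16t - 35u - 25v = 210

(5, 0, -3, -1)

Forward elimination on [A|b]:
R2 <- R2 - (1)*R1:  [   0    6    6   -2  -16 ]
R3 <- R3 - (-4)*R1:  [   0  -18  -23    1   68 ]
R4 <- R4 - (-4)*R1:  [   0  -24  -39  -13  130 ]
R3 <- R3 - (-3)*R2:  [  0   0  -5  -5  20 ]
R4 <- R4 - (-4)*R2:  [   0    0  -15  -21   66 ]
R4 <- R4 - (3)*R3:  [  0   0   0  -6   6 ]
Row echelon form:
[ -4  -2  -1   3  |  -20 ]
[  0   6   6  -2  |  -16 ]
[  0   0  -5  -5  |   20 ]
[  0   0   0  -6  |    6 ]
Back-substitution:
v = (6) / -6 = -1
u = (20 - (-5)*(-1)) / -5 = -3
t = (-16 - (6)*(-3) - (-2)*(-1)) / 6 = 0
s = (-20 - (-2)*(0) - (-1)*(-3) - (3)*(-1)) / -4 = 5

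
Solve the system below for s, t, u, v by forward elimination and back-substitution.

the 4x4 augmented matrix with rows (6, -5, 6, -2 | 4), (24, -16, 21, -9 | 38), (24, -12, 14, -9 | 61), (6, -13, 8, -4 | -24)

(4, 4, -1, -3)

Forward elimination on [A|b]:
R2 <- R2 - (4)*R1:  [  0   4  -3  -1  22 ]
R3 <- R3 - (4)*R1:  [   0    8  -10   -1   45 ]
R4 <- R4 - (1)*R1:  [   0   -8    2   -2  -28 ]
R3 <- R3 - (2)*R2:  [  0   0  -4   1   1 ]
R4 <- R4 - (-2)*R2:  [  0   0  -4  -4  16 ]
R4 <- R4 - (1)*R3:  [  0   0   0  -5  15 ]
Row echelon form:
[ 6  -5   6  -2  |   4 ]
[ 0   4  -3  -1  |  22 ]
[ 0   0  -4   1  |   1 ]
[ 0   0   0  -5  |  15 ]
Back-substitution:
v = (15) / -5 = -3
u = (1 - (1)*(-3)) / -4 = -1
t = (22 - (-3)*(-1) - (-1)*(-3)) / 4 = 4
s = (4 - (-5)*(4) - (6)*(-1) - (-2)*(-3)) / 6 = 4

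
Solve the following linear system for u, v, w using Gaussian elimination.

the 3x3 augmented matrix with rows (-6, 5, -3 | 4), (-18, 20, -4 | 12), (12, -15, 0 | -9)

Forward elimination on [A|b]:
R2 <- R2 - (3)*R1:  [ 0  5  5  0 ]
R3 <- R3 - (-2)*R1:  [  0  -5  -6  -1 ]
R3 <- R3 - (-1)*R2:  [  0   0  -1  -1 ]
Row echelon form:
[ -6  5  -3  |   4 ]
[  0  5   5  |   0 ]
[  0  0  -1  |  -1 ]
Back-substitution:
w = (-1) / -1 = 1
v = (0 - (5)*(1)) / 5 = -1
u = (4 - (5)*(-1) - (-3)*(1)) / -6 = -2

(-2, -1, 1)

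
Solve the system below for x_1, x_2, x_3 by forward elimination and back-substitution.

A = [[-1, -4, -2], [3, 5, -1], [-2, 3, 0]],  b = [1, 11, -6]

Forward elimination on [A|b]:
R2 <- R2 - (-3)*R1:  [  0  -7  -7  14 ]
R3 <- R3 - (2)*R1:  [  0  11   4  -8 ]
R3 <- R3 - (-11/7)*R2:  [  0   0  -7  14 ]
Row echelon form:
[ -1  -4  -2  |   1 ]
[  0  -7  -7  |  14 ]
[  0   0  -7  |  14 ]
Back-substitution:
x_3 = (14) / -7 = -2
x_2 = (14 - (-7)*(-2)) / -7 = 0
x_1 = (1 - (-4)*(0) - (-2)*(-2)) / -1 = 3

(3, 0, -2)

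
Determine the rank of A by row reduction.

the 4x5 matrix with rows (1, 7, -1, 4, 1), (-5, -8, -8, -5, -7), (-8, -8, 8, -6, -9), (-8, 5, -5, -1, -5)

Row reduction:
R2 <- R2 - (-5)*R1:  [   0   27  -13   15   -2 ]
R3 <- R3 - (-8)*R1:  [  0  48   0  26  -1 ]
R4 <- R4 - (-8)*R1:  [   0   61  -13   31    3 ]
R3 <- R3 - (16/9)*R2:  [     0      0  208/9   -2/3   23/9 ]
R4 <- R4 - (61/27)*R2:  [      0       0  442/27   -26/9  203/27 ]
R4 <- R4 - (17/24)*R3:  [      0       0       0  -29/12  137/24 ]
Row echelon form:
[ 1   7     -1       4       1 ]
[ 0  27    -13      15      -2 ]
[ 0   0  208/9    -2/3    23/9 ]
[ 0   0      0  -29/12  137/24 ]
Nonzero rows / pivot columns: 4

rank(A) = 4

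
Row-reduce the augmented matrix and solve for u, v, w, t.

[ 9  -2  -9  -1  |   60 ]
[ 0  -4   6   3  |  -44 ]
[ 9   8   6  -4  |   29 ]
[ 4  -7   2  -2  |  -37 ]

Forward elimination on [A|b]:
R3 <- R3 - (1)*R1:  [   0   10   15   -3  -31 ]
R4 <- R4 - (4/9)*R1:  [      0   -55/9       6   -14/9  -191/3 ]
R3 <- R3 - (-5/2)*R2:  [    0     0    30   9/2  -141 ]
R4 <- R4 - (55/36)*R2:  [       0        0    -19/6  -221/36     32/9 ]
R4 <- R4 - (-19/180)*R3:  [         0          0          0  -2039/360  -2039/180 ]
Row echelon form:
[ 9  -2  -9         -1  |         60 ]
[ 0  -4   6          3  |        -44 ]
[ 0   0  30        9/2  |       -141 ]
[ 0   0   0  -2039/360  |  -2039/180 ]
Back-substitution:
t = (-2039/180) / (-2039/360) = 2
w = (-141 - (9/2)*(2)) / 30 = -5
v = (-44 - (6)*(-5) - (3)*(2)) / -4 = 5
u = (60 - (-2)*(5) - (-9)*(-5) - (-1)*(2)) / 9 = 3

(3, 5, -5, 2)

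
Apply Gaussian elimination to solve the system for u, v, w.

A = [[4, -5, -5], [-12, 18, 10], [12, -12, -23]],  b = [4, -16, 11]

(-4, -3, -1)

Forward elimination on [A|b]:
R2 <- R2 - (-3)*R1:  [  0   3  -5  -4 ]
R3 <- R3 - (3)*R1:  [  0   3  -8  -1 ]
R3 <- R3 - (1)*R2:  [  0   0  -3   3 ]
Row echelon form:
[ 4  -5  -5  |   4 ]
[ 0   3  -5  |  -4 ]
[ 0   0  -3  |   3 ]
Back-substitution:
w = (3) / -3 = -1
v = (-4 - (-5)*(-1)) / 3 = -3
u = (4 - (-5)*(-3) - (-5)*(-1)) / 4 = -4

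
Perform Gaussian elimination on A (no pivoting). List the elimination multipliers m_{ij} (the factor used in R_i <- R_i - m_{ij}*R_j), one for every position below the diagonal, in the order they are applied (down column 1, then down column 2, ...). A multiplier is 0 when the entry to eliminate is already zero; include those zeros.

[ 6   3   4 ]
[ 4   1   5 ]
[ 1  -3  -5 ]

multipliers: 2/3, 1/6, 7/2

Forward elimination:
R2 <- R2 - (2/3)*R1:  [   0   -1  7/3 ]
R3 <- R3 - (1/6)*R1:  [     0   -7/2  -17/3 ]
R3 <- R3 - (7/2)*R2:  [     0      0  -83/6 ]
Multipliers (in order of application): m_{21} = 2/3, m_{31} = 1/6, m_{32} = 7/2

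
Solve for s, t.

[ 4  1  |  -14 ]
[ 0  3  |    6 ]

(-4, 2)

Forward elimination on [A|b]:
Row echelon form:
[ 4  1  |  -14 ]
[ 0  3  |    6 ]
Back-substitution:
t = (6) / 3 = 2
s = (-14 - (1)*(2)) / 4 = -4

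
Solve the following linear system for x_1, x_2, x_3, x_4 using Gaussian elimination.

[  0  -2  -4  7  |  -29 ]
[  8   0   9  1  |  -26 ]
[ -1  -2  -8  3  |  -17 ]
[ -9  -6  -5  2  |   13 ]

Forward elimination on [A|b]:
R1 <-> R2   (pivot in column 1 was zero)
[  8   0   9  1  -26 ]
[  0  -2  -4  7  -29 ]
[ -1  -2  -8  3  -17 ]
[ -9  -6  -5  2   13 ]
R3 <- R3 - (-1/8)*R1:  [     0     -2  -55/8   25/8  -81/4 ]
R4 <- R4 - (-9/8)*R1:  [     0     -6   41/8   25/8  -65/4 ]
R3 <- R3 - (1)*R2:  [     0      0  -23/8  -31/8   35/4 ]
R4 <- R4 - (3)*R2:  [      0       0   137/8  -143/8   283/4 ]
R4 <- R4 - (-137/23)*R3:  [       0        0        0  -942/23  2826/23 ]
Row echelon form:
[ 8   0      9        1  |      -26 ]
[ 0  -2     -4        7  |      -29 ]
[ 0   0  -23/8    -31/8  |     35/4 ]
[ 0   0      0  -942/23  |  2826/23 ]
Back-substitution:
x_4 = (2826/23) / (-942/23) = -3
x_3 = (35/4 - (-31/8)*(-3)) / (-23/8) = 1
x_2 = (-29 - (-4)*(1) - (7)*(-3)) / -2 = 2
x_1 = (-26 - (9)*(1) - (1)*(-3)) / 8 = -4

(-4, 2, 1, -3)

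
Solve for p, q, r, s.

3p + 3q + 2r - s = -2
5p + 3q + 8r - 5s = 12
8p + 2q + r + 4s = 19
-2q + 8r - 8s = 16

(2, -4, 3, 2)

Forward elimination on [A|b]:
R2 <- R2 - (5/3)*R1:  [     0     -2   14/3  -10/3   46/3 ]
R3 <- R3 - (8/3)*R1:  [     0     -6  -13/3   20/3   73/3 ]
R3 <- R3 - (3)*R2:  [     0      0  -55/3   50/3  -65/3 ]
R4 <- R4 - (1)*R2:  [     0      0   10/3  -14/3    2/3 ]
R4 <- R4 - (-2/11)*R3:  [      0       0       0  -18/11  -36/11 ]
Row echelon form:
[ 3   3      2      -1  |      -2 ]
[ 0  -2   14/3   -10/3  |    46/3 ]
[ 0   0  -55/3    50/3  |   -65/3 ]
[ 0   0      0  -18/11  |  -36/11 ]
Back-substitution:
s = (-36/11) / (-18/11) = 2
r = (-65/3 - (50/3)*(2)) / (-55/3) = 3
q = (46/3 - (14/3)*(3) - (-10/3)*(2)) / -2 = -4
p = (-2 - (3)*(-4) - (2)*(3) - (-1)*(2)) / 3 = 2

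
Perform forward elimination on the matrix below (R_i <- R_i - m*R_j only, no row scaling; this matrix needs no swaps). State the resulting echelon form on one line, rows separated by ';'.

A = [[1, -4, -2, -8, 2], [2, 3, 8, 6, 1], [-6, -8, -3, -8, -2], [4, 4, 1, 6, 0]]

Forward elimination:
R2 <- R2 - (2)*R1:  [  0  11  12  22  -3 ]
R3 <- R3 - (-6)*R1:  [   0  -32  -15  -56   10 ]
R4 <- R4 - (4)*R1:  [  0  20   9  38  -8 ]
R3 <- R3 - (-32/11)*R2:  [      0       0  219/11       8   14/11 ]
R4 <- R4 - (20/11)*R2:  [       0        0  -141/11       -2   -28/11 ]
R4 <- R4 - (-47/73)*R3:  [       0        0        0   230/73  -126/73 ]
Row echelon form:
[ 1  -4      -2      -8        2 ]
[ 0  11      12      22       -3 ]
[ 0   0  219/11       8    14/11 ]
[ 0   0       0  230/73  -126/73 ]

REF = [1 -4 -2 -8 2; 0 11 12 22 -3; 0 0 219/11 8 14/11; 0 0 0 230/73 -126/73]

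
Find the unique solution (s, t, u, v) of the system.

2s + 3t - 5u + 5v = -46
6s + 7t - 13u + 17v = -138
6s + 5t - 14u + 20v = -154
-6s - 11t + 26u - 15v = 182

Forward elimination on [A|b]:
R2 <- R2 - (3)*R1:  [  0  -2   2   2   0 ]
R3 <- R3 - (3)*R1:  [   0   -4    1    5  -16 ]
R4 <- R4 - (-3)*R1:  [  0  -2  11   0  44 ]
R3 <- R3 - (2)*R2:  [   0    0   -3    1  -16 ]
R4 <- R4 - (1)*R2:  [  0   0   9  -2  44 ]
R4 <- R4 - (-3)*R3:  [  0   0   0   1  -4 ]
Row echelon form:
[ 2   3  -5  5  |  -46 ]
[ 0  -2   2  2  |    0 ]
[ 0   0  -3  1  |  -16 ]
[ 0   0   0  1  |   -4 ]
Back-substitution:
v = (-4) / 1 = -4
u = (-16 - (1)*(-4)) / -3 = 4
t = (0 - (2)*(4) - (2)*(-4)) / -2 = 0
s = (-46 - (3)*(0) - (-5)*(4) - (5)*(-4)) / 2 = -3

(-3, 0, 4, -4)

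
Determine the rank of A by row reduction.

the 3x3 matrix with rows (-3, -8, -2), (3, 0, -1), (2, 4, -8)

rank(A) = 3

Row reduction:
R2 <- R2 - (-1)*R1:  [  0  -8  -3 ]
R3 <- R3 - (-2/3)*R1:  [     0   -4/3  -28/3 ]
R3 <- R3 - (1/6)*R2:  [     0      0  -53/6 ]
Row echelon form:
[ -3  -8     -2 ]
[  0  -8     -3 ]
[  0   0  -53/6 ]
Nonzero rows / pivot columns: 3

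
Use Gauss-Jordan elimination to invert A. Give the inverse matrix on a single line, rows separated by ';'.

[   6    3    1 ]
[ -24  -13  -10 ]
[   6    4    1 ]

inverse = [3/4 1/36 -17/36; -1 0 1; -1/2 -1/6 -1/6]

Gauss-Jordan on [A | I]:
R1 <- (1/6)*R1:  [   1  1/2  1/6  |  1/6    0    0 ]
R2 <- R2 - (-24)*R1:  [  0  -1  -6  |   4   1   0 ]
R3 <- R3 - (6)*R1:  [  0   1   0  |  -1   0   1 ]
R2 <- (1/-1)*R2:  [  0   1   6  |  -4  -1   0 ]
R1 <- R1 - (1/2)*R2:  [     1      0  -17/6  |   13/6    1/2      0 ]
R3 <- R3 - (1)*R2:  [  0   0  -6  |   3   1   1 ]
R3 <- (1/-6)*R3:  [    0     0     1  |  -1/2  -1/6  -1/6 ]
R1 <- R1 - (-17/6)*R3:  [      1       0       0  |     3/4    1/36  -17/36 ]
R2 <- R2 - (6)*R3:  [  0   1   0  |  -1   0   1 ]
Right block of [I | A^{-1}] is the inverse:
[  3/4  1/36  -17/36 ]
[   -1     0       1 ]
[ -1/2  -1/6    -1/6 ]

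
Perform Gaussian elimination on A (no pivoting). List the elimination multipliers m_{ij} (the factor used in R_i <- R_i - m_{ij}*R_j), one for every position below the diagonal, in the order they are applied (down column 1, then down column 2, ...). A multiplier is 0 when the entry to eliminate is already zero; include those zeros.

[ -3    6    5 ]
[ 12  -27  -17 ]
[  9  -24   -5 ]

Forward elimination:
R2 <- R2 - (-4)*R1:  [  0  -3   3 ]
R3 <- R3 - (-3)*R1:  [  0  -6  10 ]
R3 <- R3 - (2)*R2:  [ 0  0  4 ]
Multipliers (in order of application): m_{21} = -4, m_{31} = -3, m_{32} = 2

multipliers: -4, -3, 2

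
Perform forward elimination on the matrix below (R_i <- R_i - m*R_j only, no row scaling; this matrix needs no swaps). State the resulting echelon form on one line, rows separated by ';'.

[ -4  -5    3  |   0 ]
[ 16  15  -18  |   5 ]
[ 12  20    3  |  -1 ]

REF = [-4 -5 3 0; 0 -5 -6 5; 0 0 6 4]

Forward elimination:
R2 <- R2 - (-4)*R1:  [  0  -5  -6   5 ]
R3 <- R3 - (-3)*R1:  [  0   5  12  -1 ]
R3 <- R3 - (-1)*R2:  [ 0  0  6  4 ]
Row echelon form:
[ -4  -5   3  |  0 ]
[  0  -5  -6  |  5 ]
[  0   0   6  |  4 ]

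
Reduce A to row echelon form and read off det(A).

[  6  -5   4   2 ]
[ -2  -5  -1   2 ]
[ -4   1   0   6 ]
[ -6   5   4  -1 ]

Forward elimination:
R2 <- R2 - (-1/3)*R1:  [     0  -20/3    1/3    8/3 ]
R3 <- R3 - (-2/3)*R1:  [    0  -7/3   8/3  22/3 ]
R4 <- R4 - (-1)*R1:  [ 0  0  8  1 ]
R3 <- R3 - (7/20)*R2:  [     0      0  51/20   32/5 ]
R4 <- R4 - (160/51)*R3:  [       0        0        0  -973/51 ]
Upper-triangular form:
[ 6     -5      4        2 ]
[ 0  -20/3    1/3      8/3 ]
[ 0      0  51/20     32/5 ]
[ 0      0      0  -973/51 ]
det(A) = (-1)^0 * (6) * (-20/3) * (51/20) * (-973/51) = 1946  (0 row swaps -> sign +1)

det(A) = 1946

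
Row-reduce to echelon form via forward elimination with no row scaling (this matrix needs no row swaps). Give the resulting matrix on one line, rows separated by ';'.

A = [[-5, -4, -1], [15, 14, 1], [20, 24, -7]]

Forward elimination:
R2 <- R2 - (-3)*R1:  [  0   2  -2 ]
R3 <- R3 - (-4)*R1:  [   0    8  -11 ]
R3 <- R3 - (4)*R2:  [  0   0  -3 ]
Row echelon form:
[ -5  -4  -1 ]
[  0   2  -2 ]
[  0   0  -3 ]

REF = [-5 -4 -1; 0 2 -2; 0 0 -3]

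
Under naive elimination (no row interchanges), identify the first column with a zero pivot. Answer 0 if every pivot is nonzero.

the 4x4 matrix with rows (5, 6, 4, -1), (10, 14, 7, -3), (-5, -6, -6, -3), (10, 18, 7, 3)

first zero-pivot column = 0

Naive forward elimination:
R2 <- R2 - (2)*R1:  [  0   2  -1  -1 ]
R3 <- R3 - (-1)*R1:  [  0   0  -2  -4 ]
R4 <- R4 - (2)*R1:  [  0   6  -1   5 ]
R4 <- R4 - (3)*R2:  [ 0  0  2  8 ]
R4 <- R4 - (-1)*R3:  [ 0  0  0  4 ]
All pivots nonzero; naive elimination completes without hitting a zero pivot.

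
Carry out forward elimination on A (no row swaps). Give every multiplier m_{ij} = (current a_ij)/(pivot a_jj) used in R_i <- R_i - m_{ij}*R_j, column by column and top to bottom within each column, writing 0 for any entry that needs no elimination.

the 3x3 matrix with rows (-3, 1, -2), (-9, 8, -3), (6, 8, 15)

Forward elimination:
R2 <- R2 - (3)*R1:  [ 0  5  3 ]
R3 <- R3 - (-2)*R1:  [  0  10  11 ]
R3 <- R3 - (2)*R2:  [ 0  0  5 ]
Multipliers (in order of application): m_{21} = 3, m_{31} = -2, m_{32} = 2

multipliers: 3, -2, 2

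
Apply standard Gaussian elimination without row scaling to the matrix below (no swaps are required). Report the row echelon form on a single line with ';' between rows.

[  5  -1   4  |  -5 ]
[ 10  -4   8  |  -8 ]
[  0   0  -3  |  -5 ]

REF = [5 -1 4 -5; 0 -2 0 2; 0 0 -3 -5]

Forward elimination:
R2 <- R2 - (2)*R1:  [  0  -2   0   2 ]
Row echelon form:
[ 5  -1   4  |  -5 ]
[ 0  -2   0  |   2 ]
[ 0   0  -3  |  -5 ]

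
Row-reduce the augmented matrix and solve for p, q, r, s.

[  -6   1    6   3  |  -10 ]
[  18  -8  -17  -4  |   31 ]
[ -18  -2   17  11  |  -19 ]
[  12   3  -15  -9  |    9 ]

Forward elimination on [A|b]:
R2 <- R2 - (-3)*R1:  [  0  -5   1   5   1 ]
R3 <- R3 - (3)*R1:  [  0  -5  -1   2  11 ]
R4 <- R4 - (-2)*R1:  [   0    5   -3   -3  -11 ]
R3 <- R3 - (1)*R2:  [  0   0  -2  -3  10 ]
R4 <- R4 - (-1)*R2:  [   0    0   -2    2  -10 ]
R4 <- R4 - (1)*R3:  [   0    0    0    5  -20 ]
Row echelon form:
[ -6   1   6   3  |  -10 ]
[  0  -5   1   5  |    1 ]
[  0   0  -2  -3  |   10 ]
[  0   0   0   5  |  -20 ]
Back-substitution:
s = (-20) / 5 = -4
r = (10 - (-3)*(-4)) / -2 = 1
q = (1 - (1)*(1) - (5)*(-4)) / -5 = -4
p = (-10 - (1)*(-4) - (6)*(1) - (3)*(-4)) / -6 = 0

(0, -4, 1, -4)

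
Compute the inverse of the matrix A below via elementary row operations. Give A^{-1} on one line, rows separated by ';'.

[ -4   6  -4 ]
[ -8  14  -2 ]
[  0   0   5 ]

inverse = [-7/4 3/4 -11/10; -1 1/2 -3/5; 0 0 1/5]

Gauss-Jordan on [A | I]:
R1 <- (1/-4)*R1:  [    1  -3/2     1  |  -1/4     0     0 ]
R2 <- R2 - (-8)*R1:  [  0   2   6  |  -2   1   0 ]
R2 <- (1/2)*R2:  [   0    1    3  |   -1  1/2    0 ]
R1 <- R1 - (-3/2)*R2:  [    1     0  11/2  |  -7/4   3/4     0 ]
R3 <- (1/5)*R3:  [   0    0    1  |    0    0  1/5 ]
R1 <- R1 - (11/2)*R3:  [      1       0       0  |    -7/4     3/4  -11/10 ]
R2 <- R2 - (3)*R3:  [    0     1     0  |    -1   1/2  -3/5 ]
Right block of [I | A^{-1}] is the inverse:
[ -7/4  3/4  -11/10 ]
[   -1  1/2    -3/5 ]
[    0    0     1/5 ]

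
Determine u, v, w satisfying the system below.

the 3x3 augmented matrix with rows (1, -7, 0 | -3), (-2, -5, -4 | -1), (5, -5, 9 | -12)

(4, 1, -3)

Forward elimination on [A|b]:
R2 <- R2 - (-2)*R1:  [   0  -19   -4   -7 ]
R3 <- R3 - (5)*R1:  [  0  30   9   3 ]
R3 <- R3 - (-30/19)*R2:  [       0        0    51/19  -153/19 ]
Row echelon form:
[ 1   -7      0  |       -3 ]
[ 0  -19     -4  |       -7 ]
[ 0    0  51/19  |  -153/19 ]
Back-substitution:
w = (-153/19) / (51/19) = -3
v = (-7 - (-4)*(-3)) / -19 = 1
u = (-3 - (-7)*(1)) / 1 = 4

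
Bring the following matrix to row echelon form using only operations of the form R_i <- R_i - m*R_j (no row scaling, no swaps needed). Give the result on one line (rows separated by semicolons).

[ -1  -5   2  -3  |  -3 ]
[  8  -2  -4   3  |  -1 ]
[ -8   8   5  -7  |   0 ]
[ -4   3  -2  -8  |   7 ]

REF = [-1 -5 2 -3 -3; 0 -42 12 -21 -25; 0 0 19/7 -7 -32/7; 0 0 0 -621/38 -53/114]

Forward elimination:
R2 <- R2 - (-8)*R1:  [   0  -42   12  -21  -25 ]
R3 <- R3 - (8)*R1:  [   0   48  -11   17   24 ]
R4 <- R4 - (4)*R1:  [   0   23  -10    4   19 ]
R3 <- R3 - (-8/7)*R2:  [     0      0   19/7     -7  -32/7 ]
R4 <- R4 - (-23/42)*R2:  [      0       0   -24/7   -15/2  223/42 ]
R4 <- R4 - (-24/19)*R3:  [       0        0        0  -621/38  -53/114 ]
Row echelon form:
[ -1   -5     2       -3  |       -3 ]
[  0  -42    12      -21  |      -25 ]
[  0    0  19/7       -7  |    -32/7 ]
[  0    0     0  -621/38  |  -53/114 ]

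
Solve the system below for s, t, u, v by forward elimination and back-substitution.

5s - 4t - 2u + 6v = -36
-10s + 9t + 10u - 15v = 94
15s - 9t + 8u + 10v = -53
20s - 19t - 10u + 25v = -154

(-2, 1, 2, -3)

Forward elimination on [A|b]:
R2 <- R2 - (-2)*R1:  [  0   1   6  -3  22 ]
R3 <- R3 - (3)*R1:  [  0   3  14  -8  55 ]
R4 <- R4 - (4)*R1:  [   0   -3   -2    1  -10 ]
R3 <- R3 - (3)*R2:  [   0    0   -4    1  -11 ]
R4 <- R4 - (-3)*R2:  [  0   0  16  -8  56 ]
R4 <- R4 - (-4)*R3:  [  0   0   0  -4  12 ]
Row echelon form:
[ 5  -4  -2   6  |  -36 ]
[ 0   1   6  -3  |   22 ]
[ 0   0  -4   1  |  -11 ]
[ 0   0   0  -4  |   12 ]
Back-substitution:
v = (12) / -4 = -3
u = (-11 - (1)*(-3)) / -4 = 2
t = (22 - (6)*(2) - (-3)*(-3)) / 1 = 1
s = (-36 - (-4)*(1) - (-2)*(2) - (6)*(-3)) / 5 = -2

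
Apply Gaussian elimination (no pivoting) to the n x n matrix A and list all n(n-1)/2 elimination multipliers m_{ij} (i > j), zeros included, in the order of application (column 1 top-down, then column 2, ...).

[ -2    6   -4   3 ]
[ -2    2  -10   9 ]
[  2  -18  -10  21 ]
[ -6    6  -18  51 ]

Forward elimination:
R2 <- R2 - (1)*R1:  [  0  -4  -6   6 ]
R3 <- R3 - (-1)*R1:  [   0  -12  -14   24 ]
R4 <- R4 - (3)*R1:  [   0  -12   -6   42 ]
R3 <- R3 - (3)*R2:  [ 0  0  4  6 ]
R4 <- R4 - (3)*R2:  [  0   0  12  24 ]
R4 <- R4 - (3)*R3:  [ 0  0  0  6 ]
Multipliers (in order of application): m_{21} = 1, m_{31} = -1, m_{41} = 3, m_{32} = 3, m_{42} = 3, m_{43} = 3

multipliers: 1, -1, 3, 3, 3, 3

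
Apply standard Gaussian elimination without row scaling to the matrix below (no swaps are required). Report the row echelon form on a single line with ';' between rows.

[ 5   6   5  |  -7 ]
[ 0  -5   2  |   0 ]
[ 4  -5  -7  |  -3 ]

Forward elimination:
R3 <- R3 - (4/5)*R1:  [     0  -49/5    -11   13/5 ]
R3 <- R3 - (49/25)*R2:  [       0        0  -373/25     13/5 ]
Row echelon form:
[ 5   6        5  |    -7 ]
[ 0  -5        2  |     0 ]
[ 0   0  -373/25  |  13/5 ]

REF = [5 6 5 -7; 0 -5 2 0; 0 0 -373/25 13/5]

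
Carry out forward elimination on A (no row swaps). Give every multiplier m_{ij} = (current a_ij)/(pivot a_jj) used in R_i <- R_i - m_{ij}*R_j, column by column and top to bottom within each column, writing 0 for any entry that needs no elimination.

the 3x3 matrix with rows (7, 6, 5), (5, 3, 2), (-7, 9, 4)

multipliers: 5/7, -1, -35/3

Forward elimination:
R2 <- R2 - (5/7)*R1:  [     0   -9/7  -11/7 ]
R3 <- R3 - (-1)*R1:  [  0  15   9 ]
R3 <- R3 - (-35/3)*R2:  [     0      0  -28/3 ]
Multipliers (in order of application): m_{21} = 5/7, m_{31} = -1, m_{32} = -35/3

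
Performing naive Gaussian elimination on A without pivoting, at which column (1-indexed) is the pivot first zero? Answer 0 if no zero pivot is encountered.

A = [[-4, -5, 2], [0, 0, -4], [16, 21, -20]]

first zero-pivot column = 2

Naive forward elimination:
R3 <- R3 - (-4)*R1:  [   0    1  -12 ]
Matrix at this point:
[ -4  -5    2 ]
[  0   0   -4 ]
[  0   1  -12 ]
Pivot entry (2,2) is zero but row 3 has 1 in column 2 -> naive elimination stops; a row interchange (e.g. R2 <-> R3) would be required here.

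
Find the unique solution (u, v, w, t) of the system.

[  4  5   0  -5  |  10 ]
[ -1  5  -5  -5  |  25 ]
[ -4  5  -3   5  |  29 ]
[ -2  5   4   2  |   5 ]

(0, 3, -3, 1)

Forward elimination on [A|b]:
R2 <- R2 - (-1/4)*R1:  [     0   25/4     -5  -25/4   55/2 ]
R3 <- R3 - (-1)*R1:  [  0  10  -3   0  39 ]
R4 <- R4 - (-1/2)*R1:  [    0  15/2     4  -1/2    10 ]
R3 <- R3 - (8/5)*R2:  [  0   0   5  10  -5 ]
R4 <- R4 - (6/5)*R2:  [   0    0   10    7  -23 ]
R4 <- R4 - (2)*R3:  [   0    0    0  -13  -13 ]
Row echelon form:
[ 4     5   0     -5  |    10 ]
[ 0  25/4  -5  -25/4  |  55/2 ]
[ 0     0   5     10  |    -5 ]
[ 0     0   0    -13  |   -13 ]
Back-substitution:
t = (-13) / -13 = 1
w = (-5 - (10)*(1)) / 5 = -3
v = (55/2 - (-5)*(-3) - (-25/4)*(1)) / (25/4) = 3
u = (10 - (5)*(3) - (-5)*(1)) / 4 = 0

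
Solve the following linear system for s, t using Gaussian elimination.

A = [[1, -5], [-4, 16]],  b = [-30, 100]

Forward elimination on [A|b]:
R2 <- R2 - (-4)*R1:  [   0   -4  -20 ]
Row echelon form:
[ 1  -5  |  -30 ]
[ 0  -4  |  -20 ]
Back-substitution:
t = (-20) / -4 = 5
s = (-30 - (-5)*(5)) / 1 = -5

(-5, 5)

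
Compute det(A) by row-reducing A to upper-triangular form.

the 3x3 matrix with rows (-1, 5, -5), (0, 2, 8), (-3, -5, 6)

Forward elimination:
R3 <- R3 - (3)*R1:  [   0  -20   21 ]
R3 <- R3 - (-10)*R2:  [   0    0  101 ]
Upper-triangular form:
[ -1  5   -5 ]
[  0  2    8 ]
[  0  0  101 ]
det(A) = (-1)^0 * (-1) * (2) * (101) = -202  (0 row swaps -> sign +1)

det(A) = -202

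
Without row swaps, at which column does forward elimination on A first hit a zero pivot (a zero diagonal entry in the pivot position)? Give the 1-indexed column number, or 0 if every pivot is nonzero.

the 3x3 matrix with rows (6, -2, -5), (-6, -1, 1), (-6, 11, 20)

first zero-pivot column = 0

Naive forward elimination:
R2 <- R2 - (-1)*R1:  [  0  -3  -4 ]
R3 <- R3 - (-1)*R1:  [  0   9  15 ]
R3 <- R3 - (-3)*R2:  [ 0  0  3 ]
All pivots nonzero; naive elimination completes without hitting a zero pivot.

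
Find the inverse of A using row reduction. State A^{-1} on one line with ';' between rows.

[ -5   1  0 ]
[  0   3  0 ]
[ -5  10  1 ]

inverse = [-1/5 1/15 0; 0 1/3 0; -1 -3 1]

Gauss-Jordan on [A | I]:
R1 <- (1/-5)*R1:  [    1  -1/5     0  |  -1/5     0     0 ]
R3 <- R3 - (-5)*R1:  [  0   9   1  |  -1   0   1 ]
R2 <- (1/3)*R2:  [   0    1    0  |    0  1/3    0 ]
R1 <- R1 - (-1/5)*R2:  [    1     0     0  |  -1/5  1/15     0 ]
R3 <- R3 - (9)*R2:  [  0   0   1  |  -1  -3   1 ]
Right block of [I | A^{-1}] is the inverse:
[ -1/5  1/15  0 ]
[    0   1/3  0 ]
[   -1    -3  1 ]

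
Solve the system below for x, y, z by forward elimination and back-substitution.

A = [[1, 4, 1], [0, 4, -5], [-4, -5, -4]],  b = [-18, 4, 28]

(2, -4, -4)

Forward elimination on [A|b]:
R3 <- R3 - (-4)*R1:  [   0   11    0  -44 ]
R3 <- R3 - (11/4)*R2:  [    0     0  55/4   -55 ]
Row echelon form:
[ 1  4     1  |  -18 ]
[ 0  4    -5  |    4 ]
[ 0  0  55/4  |  -55 ]
Back-substitution:
z = (-55) / (55/4) = -4
y = (4 - (-5)*(-4)) / 4 = -4
x = (-18 - (4)*(-4) - (1)*(-4)) / 1 = 2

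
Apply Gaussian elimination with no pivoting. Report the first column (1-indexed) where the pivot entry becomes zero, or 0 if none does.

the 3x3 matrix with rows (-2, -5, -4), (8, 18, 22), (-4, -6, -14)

first zero-pivot column = 0

Naive forward elimination:
R2 <- R2 - (-4)*R1:  [  0  -2   6 ]
R3 <- R3 - (2)*R1:  [  0   4  -6 ]
R3 <- R3 - (-2)*R2:  [ 0  0  6 ]
All pivots nonzero; naive elimination completes without hitting a zero pivot.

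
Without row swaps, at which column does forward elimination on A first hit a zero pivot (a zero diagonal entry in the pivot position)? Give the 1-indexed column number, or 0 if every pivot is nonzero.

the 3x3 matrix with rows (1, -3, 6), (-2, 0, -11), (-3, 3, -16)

first zero-pivot column = 0

Naive forward elimination:
R2 <- R2 - (-2)*R1:  [  0  -6   1 ]
R3 <- R3 - (-3)*R1:  [  0  -6   2 ]
R3 <- R3 - (1)*R2:  [ 0  0  1 ]
All pivots nonzero; naive elimination completes without hitting a zero pivot.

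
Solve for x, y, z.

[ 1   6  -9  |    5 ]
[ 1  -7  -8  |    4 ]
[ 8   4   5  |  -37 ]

(-4, 0, -1)

Forward elimination on [A|b]:
R2 <- R2 - (1)*R1:  [   0  -13    1   -1 ]
R3 <- R3 - (8)*R1:  [   0  -44   77  -77 ]
R3 <- R3 - (44/13)*R2:  [       0        0   957/13  -957/13 ]
Row echelon form:
[ 1    6      -9  |        5 ]
[ 0  -13       1  |       -1 ]
[ 0    0  957/13  |  -957/13 ]
Back-substitution:
z = (-957/13) / (957/13) = -1
y = (-1 - (1)*(-1)) / -13 = 0
x = (5 - (6)*(0) - (-9)*(-1)) / 1 = -4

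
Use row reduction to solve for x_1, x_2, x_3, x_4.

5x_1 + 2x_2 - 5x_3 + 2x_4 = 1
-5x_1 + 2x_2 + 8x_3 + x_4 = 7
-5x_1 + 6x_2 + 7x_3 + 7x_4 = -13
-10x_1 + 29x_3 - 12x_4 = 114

Forward elimination on [A|b]:
R2 <- R2 - (-1)*R1:  [ 0  4  3  3  8 ]
R3 <- R3 - (-1)*R1:  [   0    8    2    9  -12 ]
R4 <- R4 - (-2)*R1:  [   0    4   19   -8  116 ]
R3 <- R3 - (2)*R2:  [   0    0   -4    3  -28 ]
R4 <- R4 - (1)*R2:  [   0    0   16  -11  108 ]
R4 <- R4 - (-4)*R3:  [  0   0   0   1  -4 ]
Row echelon form:
[ 5  2  -5  2  |    1 ]
[ 0  4   3  3  |    8 ]
[ 0  0  -4  3  |  -28 ]
[ 0  0   0  1  |   -4 ]
Back-substitution:
x_4 = (-4) / 1 = -4
x_3 = (-28 - (3)*(-4)) / -4 = 4
x_2 = (8 - (3)*(4) - (3)*(-4)) / 4 = 2
x_1 = (1 - (2)*(2) - (-5)*(4) - (2)*(-4)) / 5 = 5

(5, 2, 4, -4)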